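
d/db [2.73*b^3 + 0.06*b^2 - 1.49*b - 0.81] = 8.19*b^2 + 0.12*b - 1.49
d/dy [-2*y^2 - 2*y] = -4*y - 2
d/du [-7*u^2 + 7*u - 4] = 7 - 14*u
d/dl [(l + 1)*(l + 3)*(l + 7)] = 3*l^2 + 22*l + 31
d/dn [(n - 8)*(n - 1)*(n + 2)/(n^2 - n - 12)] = (n^4 - 2*n^3 - 19*n^2 + 136*n + 136)/(n^4 - 2*n^3 - 23*n^2 + 24*n + 144)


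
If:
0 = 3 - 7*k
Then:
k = 3/7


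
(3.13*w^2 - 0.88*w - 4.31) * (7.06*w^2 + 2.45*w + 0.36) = 22.0978*w^4 + 1.4557*w^3 - 31.4578*w^2 - 10.8763*w - 1.5516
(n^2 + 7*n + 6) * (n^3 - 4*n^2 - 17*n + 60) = n^5 + 3*n^4 - 39*n^3 - 83*n^2 + 318*n + 360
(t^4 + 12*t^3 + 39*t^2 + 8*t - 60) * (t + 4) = t^5 + 16*t^4 + 87*t^3 + 164*t^2 - 28*t - 240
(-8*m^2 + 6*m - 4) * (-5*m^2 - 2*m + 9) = 40*m^4 - 14*m^3 - 64*m^2 + 62*m - 36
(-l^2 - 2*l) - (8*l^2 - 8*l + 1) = -9*l^2 + 6*l - 1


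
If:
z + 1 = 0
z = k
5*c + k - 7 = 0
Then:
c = 8/5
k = -1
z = -1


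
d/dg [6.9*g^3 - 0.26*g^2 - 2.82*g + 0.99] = 20.7*g^2 - 0.52*g - 2.82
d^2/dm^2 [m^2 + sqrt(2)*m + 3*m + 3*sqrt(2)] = 2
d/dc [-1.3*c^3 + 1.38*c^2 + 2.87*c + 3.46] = -3.9*c^2 + 2.76*c + 2.87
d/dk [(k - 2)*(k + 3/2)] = 2*k - 1/2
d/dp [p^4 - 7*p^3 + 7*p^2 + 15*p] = 4*p^3 - 21*p^2 + 14*p + 15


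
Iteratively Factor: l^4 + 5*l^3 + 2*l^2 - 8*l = (l - 1)*(l^3 + 6*l^2 + 8*l) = l*(l - 1)*(l^2 + 6*l + 8) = l*(l - 1)*(l + 4)*(l + 2)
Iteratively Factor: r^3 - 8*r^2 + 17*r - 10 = (r - 2)*(r^2 - 6*r + 5) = (r - 2)*(r - 1)*(r - 5)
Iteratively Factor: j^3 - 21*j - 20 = (j - 5)*(j^2 + 5*j + 4) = (j - 5)*(j + 4)*(j + 1)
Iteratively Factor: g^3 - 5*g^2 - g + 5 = (g + 1)*(g^2 - 6*g + 5) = (g - 5)*(g + 1)*(g - 1)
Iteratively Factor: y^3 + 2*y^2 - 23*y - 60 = (y + 3)*(y^2 - y - 20) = (y + 3)*(y + 4)*(y - 5)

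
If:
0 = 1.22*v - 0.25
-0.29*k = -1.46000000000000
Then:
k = 5.03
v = 0.20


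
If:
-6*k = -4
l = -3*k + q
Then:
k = 2/3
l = q - 2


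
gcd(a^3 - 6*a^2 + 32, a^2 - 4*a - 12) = a + 2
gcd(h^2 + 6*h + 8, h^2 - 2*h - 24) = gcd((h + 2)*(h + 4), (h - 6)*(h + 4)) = h + 4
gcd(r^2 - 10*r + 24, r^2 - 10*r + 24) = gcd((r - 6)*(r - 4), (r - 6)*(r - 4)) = r^2 - 10*r + 24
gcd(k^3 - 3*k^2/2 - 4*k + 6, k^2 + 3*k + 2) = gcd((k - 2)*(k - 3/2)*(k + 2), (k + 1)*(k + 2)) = k + 2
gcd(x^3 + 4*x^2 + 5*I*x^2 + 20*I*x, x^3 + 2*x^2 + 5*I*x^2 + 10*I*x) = x^2 + 5*I*x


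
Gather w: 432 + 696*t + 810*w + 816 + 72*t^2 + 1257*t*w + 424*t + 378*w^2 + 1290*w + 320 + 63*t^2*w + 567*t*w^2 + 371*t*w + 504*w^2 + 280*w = 72*t^2 + 1120*t + w^2*(567*t + 882) + w*(63*t^2 + 1628*t + 2380) + 1568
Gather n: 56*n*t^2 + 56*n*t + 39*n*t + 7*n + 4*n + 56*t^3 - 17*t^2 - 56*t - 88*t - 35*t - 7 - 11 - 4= n*(56*t^2 + 95*t + 11) + 56*t^3 - 17*t^2 - 179*t - 22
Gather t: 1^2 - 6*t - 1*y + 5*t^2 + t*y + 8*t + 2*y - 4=5*t^2 + t*(y + 2) + y - 3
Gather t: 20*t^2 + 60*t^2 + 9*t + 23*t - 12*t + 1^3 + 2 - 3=80*t^2 + 20*t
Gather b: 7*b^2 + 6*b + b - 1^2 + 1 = 7*b^2 + 7*b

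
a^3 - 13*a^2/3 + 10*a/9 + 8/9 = (a - 4)*(a - 2/3)*(a + 1/3)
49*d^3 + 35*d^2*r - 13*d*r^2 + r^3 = (-7*d + r)^2*(d + r)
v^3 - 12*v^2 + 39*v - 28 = (v - 7)*(v - 4)*(v - 1)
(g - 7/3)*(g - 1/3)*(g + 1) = g^3 - 5*g^2/3 - 17*g/9 + 7/9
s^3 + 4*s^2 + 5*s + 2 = (s + 1)^2*(s + 2)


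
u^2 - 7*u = u*(u - 7)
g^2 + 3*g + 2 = (g + 1)*(g + 2)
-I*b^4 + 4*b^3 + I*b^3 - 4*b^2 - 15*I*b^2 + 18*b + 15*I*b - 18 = (b - 3*I)*(b + I)*(b + 6*I)*(-I*b + I)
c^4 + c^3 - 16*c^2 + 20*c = c*(c - 2)^2*(c + 5)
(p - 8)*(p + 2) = p^2 - 6*p - 16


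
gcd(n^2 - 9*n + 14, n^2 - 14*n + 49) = n - 7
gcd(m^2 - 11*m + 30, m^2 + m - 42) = m - 6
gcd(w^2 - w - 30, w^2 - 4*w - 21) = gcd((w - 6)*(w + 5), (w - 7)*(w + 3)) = 1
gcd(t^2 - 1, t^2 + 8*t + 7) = t + 1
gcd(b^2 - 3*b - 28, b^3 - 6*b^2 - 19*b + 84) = b^2 - 3*b - 28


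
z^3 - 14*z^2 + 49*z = z*(z - 7)^2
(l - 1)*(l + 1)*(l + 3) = l^3 + 3*l^2 - l - 3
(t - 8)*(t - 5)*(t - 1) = t^3 - 14*t^2 + 53*t - 40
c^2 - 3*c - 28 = (c - 7)*(c + 4)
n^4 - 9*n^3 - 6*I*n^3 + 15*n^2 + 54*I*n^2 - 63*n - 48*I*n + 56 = (n - 8)*(n - 7*I)*(-I*n + 1)*(I*n - I)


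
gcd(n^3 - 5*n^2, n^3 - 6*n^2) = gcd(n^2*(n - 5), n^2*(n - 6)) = n^2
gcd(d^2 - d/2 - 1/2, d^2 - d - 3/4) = d + 1/2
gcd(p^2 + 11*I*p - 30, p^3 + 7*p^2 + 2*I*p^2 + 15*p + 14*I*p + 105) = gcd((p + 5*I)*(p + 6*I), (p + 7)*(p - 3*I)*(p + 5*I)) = p + 5*I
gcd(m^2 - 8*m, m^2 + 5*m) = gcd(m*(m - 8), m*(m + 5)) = m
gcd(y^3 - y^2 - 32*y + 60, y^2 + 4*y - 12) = y^2 + 4*y - 12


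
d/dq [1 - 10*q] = -10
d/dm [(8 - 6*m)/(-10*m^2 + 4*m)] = (-15*m^2 + 40*m - 8)/(m^2*(25*m^2 - 20*m + 4))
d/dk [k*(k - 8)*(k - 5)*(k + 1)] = 4*k^3 - 36*k^2 + 54*k + 40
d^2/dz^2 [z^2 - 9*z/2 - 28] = 2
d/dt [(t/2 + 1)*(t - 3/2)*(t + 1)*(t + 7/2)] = 2*t^3 + 15*t^2/2 + 11*t/4 - 47/8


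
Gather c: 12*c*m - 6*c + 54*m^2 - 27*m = c*(12*m - 6) + 54*m^2 - 27*m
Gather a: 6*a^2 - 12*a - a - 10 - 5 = 6*a^2 - 13*a - 15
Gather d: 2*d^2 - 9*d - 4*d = 2*d^2 - 13*d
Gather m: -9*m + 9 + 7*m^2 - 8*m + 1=7*m^2 - 17*m + 10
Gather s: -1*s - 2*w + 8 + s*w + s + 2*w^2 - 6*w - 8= s*w + 2*w^2 - 8*w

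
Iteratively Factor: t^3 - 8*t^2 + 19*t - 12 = (t - 1)*(t^2 - 7*t + 12) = (t - 4)*(t - 1)*(t - 3)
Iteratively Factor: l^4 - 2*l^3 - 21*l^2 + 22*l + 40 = (l - 5)*(l^3 + 3*l^2 - 6*l - 8) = (l - 5)*(l + 1)*(l^2 + 2*l - 8) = (l - 5)*(l + 1)*(l + 4)*(l - 2)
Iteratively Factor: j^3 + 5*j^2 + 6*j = (j + 2)*(j^2 + 3*j) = j*(j + 2)*(j + 3)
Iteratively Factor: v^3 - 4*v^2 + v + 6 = (v - 2)*(v^2 - 2*v - 3) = (v - 2)*(v + 1)*(v - 3)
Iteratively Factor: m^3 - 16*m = (m + 4)*(m^2 - 4*m) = m*(m + 4)*(m - 4)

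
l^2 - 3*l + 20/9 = (l - 5/3)*(l - 4/3)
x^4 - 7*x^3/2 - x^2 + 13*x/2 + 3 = (x - 3)*(x - 2)*(x + 1/2)*(x + 1)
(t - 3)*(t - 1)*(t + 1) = t^3 - 3*t^2 - t + 3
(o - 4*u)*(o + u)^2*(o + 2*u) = o^4 - 11*o^2*u^2 - 18*o*u^3 - 8*u^4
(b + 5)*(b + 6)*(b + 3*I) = b^3 + 11*b^2 + 3*I*b^2 + 30*b + 33*I*b + 90*I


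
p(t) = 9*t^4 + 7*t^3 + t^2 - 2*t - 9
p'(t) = 36*t^3 + 21*t^2 + 2*t - 2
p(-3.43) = 972.87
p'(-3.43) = -1214.53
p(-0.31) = -8.41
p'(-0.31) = -1.67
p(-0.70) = -7.35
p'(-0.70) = -5.46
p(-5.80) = 8855.30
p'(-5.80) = -6331.19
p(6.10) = 14066.13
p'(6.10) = 8962.93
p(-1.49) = 17.40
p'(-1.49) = -77.44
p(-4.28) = 2489.13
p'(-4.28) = -2448.37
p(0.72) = -4.89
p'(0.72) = 23.76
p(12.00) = 198831.00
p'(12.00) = 65254.00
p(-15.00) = 432246.00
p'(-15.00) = -116807.00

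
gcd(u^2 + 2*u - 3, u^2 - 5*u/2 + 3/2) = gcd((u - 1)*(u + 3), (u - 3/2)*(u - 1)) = u - 1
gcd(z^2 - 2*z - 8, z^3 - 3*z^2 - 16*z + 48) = z - 4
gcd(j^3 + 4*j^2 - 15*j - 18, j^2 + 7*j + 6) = j^2 + 7*j + 6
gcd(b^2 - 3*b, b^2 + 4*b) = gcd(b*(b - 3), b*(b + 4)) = b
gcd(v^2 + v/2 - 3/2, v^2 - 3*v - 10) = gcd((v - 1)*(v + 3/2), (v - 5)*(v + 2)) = 1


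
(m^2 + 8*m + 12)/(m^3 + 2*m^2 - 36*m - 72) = 1/(m - 6)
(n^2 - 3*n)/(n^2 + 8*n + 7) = n*(n - 3)/(n^2 + 8*n + 7)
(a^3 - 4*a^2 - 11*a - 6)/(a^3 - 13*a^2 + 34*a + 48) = (a + 1)/(a - 8)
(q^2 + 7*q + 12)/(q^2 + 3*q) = (q + 4)/q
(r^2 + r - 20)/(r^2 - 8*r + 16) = (r + 5)/(r - 4)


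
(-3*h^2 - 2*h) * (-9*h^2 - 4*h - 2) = 27*h^4 + 30*h^3 + 14*h^2 + 4*h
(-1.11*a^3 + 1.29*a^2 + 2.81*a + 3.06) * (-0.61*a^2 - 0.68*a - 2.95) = 0.6771*a^5 - 0.0320999999999999*a^4 + 0.683200000000001*a^3 - 7.5829*a^2 - 10.3703*a - 9.027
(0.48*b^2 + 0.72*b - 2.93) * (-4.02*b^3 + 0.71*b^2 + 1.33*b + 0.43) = -1.9296*b^5 - 2.5536*b^4 + 12.9282*b^3 - 0.9163*b^2 - 3.5873*b - 1.2599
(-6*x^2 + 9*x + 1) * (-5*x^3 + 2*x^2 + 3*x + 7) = 30*x^5 - 57*x^4 - 5*x^3 - 13*x^2 + 66*x + 7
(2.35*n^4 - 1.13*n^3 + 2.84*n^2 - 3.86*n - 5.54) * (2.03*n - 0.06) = 4.7705*n^5 - 2.4349*n^4 + 5.833*n^3 - 8.0062*n^2 - 11.0146*n + 0.3324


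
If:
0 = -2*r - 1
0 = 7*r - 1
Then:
No Solution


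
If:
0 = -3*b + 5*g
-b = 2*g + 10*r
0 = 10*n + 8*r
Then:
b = -50*r/11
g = -30*r/11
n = -4*r/5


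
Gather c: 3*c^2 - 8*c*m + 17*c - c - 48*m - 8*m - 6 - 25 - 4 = 3*c^2 + c*(16 - 8*m) - 56*m - 35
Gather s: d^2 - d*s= d^2 - d*s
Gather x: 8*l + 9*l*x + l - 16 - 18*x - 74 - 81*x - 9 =9*l + x*(9*l - 99) - 99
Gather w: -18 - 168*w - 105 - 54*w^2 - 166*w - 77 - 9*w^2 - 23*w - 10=-63*w^2 - 357*w - 210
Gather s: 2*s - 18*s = -16*s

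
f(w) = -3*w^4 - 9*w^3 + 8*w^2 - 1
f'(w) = -12*w^3 - 27*w^2 + 16*w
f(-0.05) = -0.98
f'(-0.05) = -0.87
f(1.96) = -82.31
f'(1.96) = -162.72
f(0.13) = -0.89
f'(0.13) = 1.60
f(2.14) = -115.48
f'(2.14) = -207.01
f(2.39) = -176.05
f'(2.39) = -279.81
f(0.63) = -0.55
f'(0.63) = -3.64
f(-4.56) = -278.40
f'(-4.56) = 503.44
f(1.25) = -13.40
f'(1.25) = -45.62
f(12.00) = -76609.00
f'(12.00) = -24432.00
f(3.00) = -415.00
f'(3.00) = -519.00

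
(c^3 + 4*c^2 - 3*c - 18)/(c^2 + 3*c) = c + 1 - 6/c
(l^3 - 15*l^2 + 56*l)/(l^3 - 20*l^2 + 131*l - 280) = l/(l - 5)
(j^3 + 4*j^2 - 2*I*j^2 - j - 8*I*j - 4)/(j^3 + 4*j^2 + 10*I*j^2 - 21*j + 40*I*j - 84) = (j^2 - 2*I*j - 1)/(j^2 + 10*I*j - 21)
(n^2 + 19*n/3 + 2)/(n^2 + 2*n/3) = (3*n^2 + 19*n + 6)/(n*(3*n + 2))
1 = 1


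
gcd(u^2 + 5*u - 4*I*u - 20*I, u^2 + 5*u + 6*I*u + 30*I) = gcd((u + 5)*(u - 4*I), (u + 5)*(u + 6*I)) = u + 5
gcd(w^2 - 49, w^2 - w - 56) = w + 7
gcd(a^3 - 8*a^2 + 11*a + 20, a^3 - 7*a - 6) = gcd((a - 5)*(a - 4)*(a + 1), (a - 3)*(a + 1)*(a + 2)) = a + 1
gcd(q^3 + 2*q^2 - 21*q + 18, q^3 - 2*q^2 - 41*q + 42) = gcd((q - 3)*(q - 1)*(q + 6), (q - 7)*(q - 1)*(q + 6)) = q^2 + 5*q - 6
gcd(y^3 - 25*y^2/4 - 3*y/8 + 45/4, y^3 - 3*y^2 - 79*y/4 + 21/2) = y - 6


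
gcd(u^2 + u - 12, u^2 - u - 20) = u + 4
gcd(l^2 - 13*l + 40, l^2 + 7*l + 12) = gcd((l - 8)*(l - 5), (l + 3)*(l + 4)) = 1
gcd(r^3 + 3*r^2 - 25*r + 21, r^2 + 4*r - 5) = r - 1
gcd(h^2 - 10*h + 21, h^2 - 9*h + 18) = h - 3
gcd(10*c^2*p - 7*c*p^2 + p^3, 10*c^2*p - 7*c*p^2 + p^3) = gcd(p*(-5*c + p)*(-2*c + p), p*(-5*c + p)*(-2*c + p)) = 10*c^2*p - 7*c*p^2 + p^3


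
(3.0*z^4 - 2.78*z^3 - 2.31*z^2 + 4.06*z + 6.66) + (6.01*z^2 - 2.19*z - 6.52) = 3.0*z^4 - 2.78*z^3 + 3.7*z^2 + 1.87*z + 0.140000000000001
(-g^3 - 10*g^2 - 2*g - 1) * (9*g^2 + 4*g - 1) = -9*g^5 - 94*g^4 - 57*g^3 - 7*g^2 - 2*g + 1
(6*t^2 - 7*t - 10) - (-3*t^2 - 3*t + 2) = 9*t^2 - 4*t - 12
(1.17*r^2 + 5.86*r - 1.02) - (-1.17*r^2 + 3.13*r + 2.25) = 2.34*r^2 + 2.73*r - 3.27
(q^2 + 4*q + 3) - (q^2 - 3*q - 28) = 7*q + 31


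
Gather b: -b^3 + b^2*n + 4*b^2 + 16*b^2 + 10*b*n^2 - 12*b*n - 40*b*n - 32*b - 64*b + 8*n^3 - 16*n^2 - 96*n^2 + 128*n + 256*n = -b^3 + b^2*(n + 20) + b*(10*n^2 - 52*n - 96) + 8*n^3 - 112*n^2 + 384*n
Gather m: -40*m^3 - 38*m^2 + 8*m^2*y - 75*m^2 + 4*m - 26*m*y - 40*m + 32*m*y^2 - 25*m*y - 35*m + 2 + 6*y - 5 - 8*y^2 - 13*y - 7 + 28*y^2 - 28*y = -40*m^3 + m^2*(8*y - 113) + m*(32*y^2 - 51*y - 71) + 20*y^2 - 35*y - 10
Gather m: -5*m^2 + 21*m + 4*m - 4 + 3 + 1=-5*m^2 + 25*m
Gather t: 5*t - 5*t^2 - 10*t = -5*t^2 - 5*t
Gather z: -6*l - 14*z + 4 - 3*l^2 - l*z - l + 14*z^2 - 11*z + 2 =-3*l^2 - 7*l + 14*z^2 + z*(-l - 25) + 6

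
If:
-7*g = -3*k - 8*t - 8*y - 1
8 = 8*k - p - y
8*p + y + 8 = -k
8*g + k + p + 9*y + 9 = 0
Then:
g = -583*y/520 - 569/520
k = 7*y/65 + 56/65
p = -9*y/65 - 72/65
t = -8409*y/4160 - 5847/4160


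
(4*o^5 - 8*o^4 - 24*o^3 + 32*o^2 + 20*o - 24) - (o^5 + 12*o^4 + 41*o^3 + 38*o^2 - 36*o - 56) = 3*o^5 - 20*o^4 - 65*o^3 - 6*o^2 + 56*o + 32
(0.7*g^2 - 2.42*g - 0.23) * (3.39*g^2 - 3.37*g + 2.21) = 2.373*g^4 - 10.5628*g^3 + 8.9227*g^2 - 4.5731*g - 0.5083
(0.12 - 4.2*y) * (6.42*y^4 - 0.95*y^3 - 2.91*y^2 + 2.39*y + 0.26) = -26.964*y^5 + 4.7604*y^4 + 12.108*y^3 - 10.3872*y^2 - 0.8052*y + 0.0312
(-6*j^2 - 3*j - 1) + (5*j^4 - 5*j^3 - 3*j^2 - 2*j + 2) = 5*j^4 - 5*j^3 - 9*j^2 - 5*j + 1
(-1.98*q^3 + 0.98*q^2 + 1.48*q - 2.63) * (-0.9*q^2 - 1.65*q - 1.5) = 1.782*q^5 + 2.385*q^4 + 0.0209999999999997*q^3 - 1.545*q^2 + 2.1195*q + 3.945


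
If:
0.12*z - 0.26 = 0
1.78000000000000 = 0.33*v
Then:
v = 5.39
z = 2.17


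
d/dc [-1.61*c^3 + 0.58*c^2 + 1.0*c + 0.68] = -4.83*c^2 + 1.16*c + 1.0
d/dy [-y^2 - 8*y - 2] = -2*y - 8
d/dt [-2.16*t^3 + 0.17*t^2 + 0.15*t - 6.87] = -6.48*t^2 + 0.34*t + 0.15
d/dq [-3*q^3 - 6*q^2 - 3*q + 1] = -9*q^2 - 12*q - 3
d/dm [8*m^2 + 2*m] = 16*m + 2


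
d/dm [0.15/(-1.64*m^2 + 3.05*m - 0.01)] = (0.492*m - 0.4575)/(1.64*m^2 - 3.05*m + 0.01)^2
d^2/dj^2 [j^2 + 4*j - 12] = 2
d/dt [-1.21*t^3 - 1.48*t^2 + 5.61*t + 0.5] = -3.63*t^2 - 2.96*t + 5.61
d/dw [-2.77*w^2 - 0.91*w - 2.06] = -5.54*w - 0.91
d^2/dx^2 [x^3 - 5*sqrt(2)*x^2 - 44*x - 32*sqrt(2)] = 6*x - 10*sqrt(2)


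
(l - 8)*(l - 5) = l^2 - 13*l + 40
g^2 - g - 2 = (g - 2)*(g + 1)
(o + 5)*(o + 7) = o^2 + 12*o + 35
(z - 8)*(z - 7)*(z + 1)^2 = z^4 - 13*z^3 + 27*z^2 + 97*z + 56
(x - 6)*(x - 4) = x^2 - 10*x + 24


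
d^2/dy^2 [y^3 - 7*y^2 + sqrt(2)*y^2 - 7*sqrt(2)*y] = 6*y - 14 + 2*sqrt(2)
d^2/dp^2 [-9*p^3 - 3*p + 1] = -54*p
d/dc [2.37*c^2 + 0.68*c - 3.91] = 4.74*c + 0.68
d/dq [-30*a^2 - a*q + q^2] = -a + 2*q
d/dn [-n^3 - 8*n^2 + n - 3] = -3*n^2 - 16*n + 1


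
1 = 1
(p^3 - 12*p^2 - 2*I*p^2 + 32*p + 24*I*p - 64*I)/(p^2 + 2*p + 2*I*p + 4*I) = (p^3 + p^2*(-12 - 2*I) + p*(32 + 24*I) - 64*I)/(p^2 + p*(2 + 2*I) + 4*I)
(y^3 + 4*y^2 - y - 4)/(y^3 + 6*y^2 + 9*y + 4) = (y - 1)/(y + 1)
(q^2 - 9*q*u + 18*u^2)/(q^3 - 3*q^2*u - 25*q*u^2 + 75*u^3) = (q - 6*u)/(q^2 - 25*u^2)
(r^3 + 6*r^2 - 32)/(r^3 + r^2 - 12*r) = (r^2 + 2*r - 8)/(r*(r - 3))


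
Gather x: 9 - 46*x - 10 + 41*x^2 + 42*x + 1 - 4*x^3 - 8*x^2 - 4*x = -4*x^3 + 33*x^2 - 8*x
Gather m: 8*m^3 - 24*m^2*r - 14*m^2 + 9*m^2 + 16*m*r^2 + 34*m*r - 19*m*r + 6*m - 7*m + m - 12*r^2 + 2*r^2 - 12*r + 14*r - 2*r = 8*m^3 + m^2*(-24*r - 5) + m*(16*r^2 + 15*r) - 10*r^2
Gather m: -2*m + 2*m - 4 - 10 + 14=0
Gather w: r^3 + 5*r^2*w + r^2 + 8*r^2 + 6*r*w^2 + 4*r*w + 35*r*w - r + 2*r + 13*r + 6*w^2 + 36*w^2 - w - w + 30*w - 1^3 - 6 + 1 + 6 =r^3 + 9*r^2 + 14*r + w^2*(6*r + 42) + w*(5*r^2 + 39*r + 28)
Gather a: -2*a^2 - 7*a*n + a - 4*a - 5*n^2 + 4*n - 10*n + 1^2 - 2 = -2*a^2 + a*(-7*n - 3) - 5*n^2 - 6*n - 1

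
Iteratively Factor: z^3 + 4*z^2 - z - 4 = (z + 4)*(z^2 - 1) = (z - 1)*(z + 4)*(z + 1)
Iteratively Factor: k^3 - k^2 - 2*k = (k)*(k^2 - k - 2) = k*(k - 2)*(k + 1)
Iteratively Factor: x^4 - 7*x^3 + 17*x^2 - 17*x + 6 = (x - 2)*(x^3 - 5*x^2 + 7*x - 3) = (x - 3)*(x - 2)*(x^2 - 2*x + 1) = (x - 3)*(x - 2)*(x - 1)*(x - 1)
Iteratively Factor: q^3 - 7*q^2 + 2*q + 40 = (q - 5)*(q^2 - 2*q - 8) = (q - 5)*(q - 4)*(q + 2)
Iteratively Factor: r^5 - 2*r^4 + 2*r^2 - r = (r - 1)*(r^4 - r^3 - r^2 + r) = (r - 1)^2*(r^3 - r) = (r - 1)^2*(r + 1)*(r^2 - r) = (r - 1)^3*(r + 1)*(r)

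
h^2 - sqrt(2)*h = h*(h - sqrt(2))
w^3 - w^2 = w^2*(w - 1)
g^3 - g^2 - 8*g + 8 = (g - 1)*(g - 2*sqrt(2))*(g + 2*sqrt(2))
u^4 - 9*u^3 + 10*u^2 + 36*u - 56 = (u - 7)*(u - 2)^2*(u + 2)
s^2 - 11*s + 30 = (s - 6)*(s - 5)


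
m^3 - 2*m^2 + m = m*(m - 1)^2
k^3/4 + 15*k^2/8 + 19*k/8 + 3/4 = (k/4 + 1/4)*(k + 1/2)*(k + 6)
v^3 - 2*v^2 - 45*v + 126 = (v - 6)*(v - 3)*(v + 7)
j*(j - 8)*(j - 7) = j^3 - 15*j^2 + 56*j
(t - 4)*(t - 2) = t^2 - 6*t + 8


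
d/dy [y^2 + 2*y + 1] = 2*y + 2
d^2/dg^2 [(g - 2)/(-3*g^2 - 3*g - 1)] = 6*(-3*(g - 2)*(2*g + 1)^2 + (3*g - 1)*(3*g^2 + 3*g + 1))/(3*g^2 + 3*g + 1)^3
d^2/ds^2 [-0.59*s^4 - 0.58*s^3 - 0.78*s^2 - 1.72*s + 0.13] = -7.08*s^2 - 3.48*s - 1.56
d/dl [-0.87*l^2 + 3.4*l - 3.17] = 3.4 - 1.74*l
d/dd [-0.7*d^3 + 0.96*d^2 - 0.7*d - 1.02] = -2.1*d^2 + 1.92*d - 0.7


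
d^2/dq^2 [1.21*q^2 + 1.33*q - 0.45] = 2.42000000000000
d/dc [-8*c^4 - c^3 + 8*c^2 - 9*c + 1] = -32*c^3 - 3*c^2 + 16*c - 9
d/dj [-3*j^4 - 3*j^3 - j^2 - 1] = j*(-12*j^2 - 9*j - 2)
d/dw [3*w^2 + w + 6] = 6*w + 1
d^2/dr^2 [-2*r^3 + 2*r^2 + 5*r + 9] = 4 - 12*r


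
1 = 1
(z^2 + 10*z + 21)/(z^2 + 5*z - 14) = (z + 3)/(z - 2)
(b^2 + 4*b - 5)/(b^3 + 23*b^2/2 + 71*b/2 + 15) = 2*(b - 1)/(2*b^2 + 13*b + 6)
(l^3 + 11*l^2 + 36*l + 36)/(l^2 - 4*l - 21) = (l^2 + 8*l + 12)/(l - 7)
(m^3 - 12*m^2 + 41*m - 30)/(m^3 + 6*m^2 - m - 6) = (m^2 - 11*m + 30)/(m^2 + 7*m + 6)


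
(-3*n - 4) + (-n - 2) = -4*n - 6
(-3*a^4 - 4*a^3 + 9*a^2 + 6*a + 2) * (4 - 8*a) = 24*a^5 + 20*a^4 - 88*a^3 - 12*a^2 + 8*a + 8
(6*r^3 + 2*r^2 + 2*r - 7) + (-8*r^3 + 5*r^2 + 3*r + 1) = -2*r^3 + 7*r^2 + 5*r - 6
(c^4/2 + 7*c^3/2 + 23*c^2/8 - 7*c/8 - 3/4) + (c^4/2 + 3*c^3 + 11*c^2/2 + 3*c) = c^4 + 13*c^3/2 + 67*c^2/8 + 17*c/8 - 3/4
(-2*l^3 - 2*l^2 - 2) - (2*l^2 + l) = -2*l^3 - 4*l^2 - l - 2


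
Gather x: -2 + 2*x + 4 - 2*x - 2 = 0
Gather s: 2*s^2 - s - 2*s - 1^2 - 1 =2*s^2 - 3*s - 2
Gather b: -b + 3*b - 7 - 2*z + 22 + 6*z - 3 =2*b + 4*z + 12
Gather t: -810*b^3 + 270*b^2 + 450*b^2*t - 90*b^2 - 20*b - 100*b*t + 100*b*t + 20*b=-810*b^3 + 450*b^2*t + 180*b^2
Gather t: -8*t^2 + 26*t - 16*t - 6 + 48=-8*t^2 + 10*t + 42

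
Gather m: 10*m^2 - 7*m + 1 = 10*m^2 - 7*m + 1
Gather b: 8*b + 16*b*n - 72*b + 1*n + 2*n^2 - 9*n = b*(16*n - 64) + 2*n^2 - 8*n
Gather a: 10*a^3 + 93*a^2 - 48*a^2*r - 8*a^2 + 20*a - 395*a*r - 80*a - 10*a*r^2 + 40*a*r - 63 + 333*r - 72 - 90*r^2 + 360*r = 10*a^3 + a^2*(85 - 48*r) + a*(-10*r^2 - 355*r - 60) - 90*r^2 + 693*r - 135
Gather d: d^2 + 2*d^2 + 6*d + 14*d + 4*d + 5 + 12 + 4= 3*d^2 + 24*d + 21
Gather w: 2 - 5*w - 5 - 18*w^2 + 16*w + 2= -18*w^2 + 11*w - 1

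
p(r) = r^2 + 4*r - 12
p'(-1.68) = 0.64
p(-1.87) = -15.98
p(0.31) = -10.66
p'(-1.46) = 1.08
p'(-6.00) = -8.00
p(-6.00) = 0.00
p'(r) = 2*r + 4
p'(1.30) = 6.60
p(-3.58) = -13.50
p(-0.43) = -13.54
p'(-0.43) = 3.14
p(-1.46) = -15.71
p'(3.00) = 10.00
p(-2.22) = -15.95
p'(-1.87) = 0.26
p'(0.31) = 4.62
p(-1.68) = -15.90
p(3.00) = 9.00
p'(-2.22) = -0.44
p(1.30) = -5.11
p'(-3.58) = -3.16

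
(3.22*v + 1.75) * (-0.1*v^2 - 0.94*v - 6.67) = -0.322*v^3 - 3.2018*v^2 - 23.1224*v - 11.6725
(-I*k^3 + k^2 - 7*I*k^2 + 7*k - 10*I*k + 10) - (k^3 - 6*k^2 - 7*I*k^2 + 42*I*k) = -k^3 - I*k^3 + 7*k^2 + 7*k - 52*I*k + 10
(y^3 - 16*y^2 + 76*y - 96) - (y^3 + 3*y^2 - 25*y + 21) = -19*y^2 + 101*y - 117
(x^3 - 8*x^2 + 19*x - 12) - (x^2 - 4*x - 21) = x^3 - 9*x^2 + 23*x + 9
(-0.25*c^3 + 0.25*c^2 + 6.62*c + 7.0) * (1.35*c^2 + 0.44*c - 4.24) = -0.3375*c^5 + 0.2275*c^4 + 10.107*c^3 + 11.3028*c^2 - 24.9888*c - 29.68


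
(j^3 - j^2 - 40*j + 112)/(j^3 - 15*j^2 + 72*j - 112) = (j + 7)/(j - 7)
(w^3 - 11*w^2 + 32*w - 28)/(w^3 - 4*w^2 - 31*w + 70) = (w - 2)/(w + 5)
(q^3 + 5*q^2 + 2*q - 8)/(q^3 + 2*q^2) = 1 + 3/q - 4/q^2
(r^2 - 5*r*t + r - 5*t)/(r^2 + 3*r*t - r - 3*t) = (r^2 - 5*r*t + r - 5*t)/(r^2 + 3*r*t - r - 3*t)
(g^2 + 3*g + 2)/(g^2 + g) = (g + 2)/g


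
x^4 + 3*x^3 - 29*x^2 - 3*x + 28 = (x - 4)*(x - 1)*(x + 1)*(x + 7)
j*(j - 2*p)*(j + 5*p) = j^3 + 3*j^2*p - 10*j*p^2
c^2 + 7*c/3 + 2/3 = (c + 1/3)*(c + 2)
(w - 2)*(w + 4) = w^2 + 2*w - 8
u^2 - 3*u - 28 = (u - 7)*(u + 4)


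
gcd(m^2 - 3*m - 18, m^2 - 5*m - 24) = m + 3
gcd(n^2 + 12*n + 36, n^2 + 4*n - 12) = n + 6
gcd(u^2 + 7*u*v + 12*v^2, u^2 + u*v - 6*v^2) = u + 3*v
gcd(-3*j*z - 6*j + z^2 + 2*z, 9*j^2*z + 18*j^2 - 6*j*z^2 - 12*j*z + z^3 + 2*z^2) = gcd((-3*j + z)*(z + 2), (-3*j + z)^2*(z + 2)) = -3*j*z - 6*j + z^2 + 2*z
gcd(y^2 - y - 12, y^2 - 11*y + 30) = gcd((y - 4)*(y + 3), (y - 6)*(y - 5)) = 1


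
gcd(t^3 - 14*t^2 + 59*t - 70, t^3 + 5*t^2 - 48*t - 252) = t - 7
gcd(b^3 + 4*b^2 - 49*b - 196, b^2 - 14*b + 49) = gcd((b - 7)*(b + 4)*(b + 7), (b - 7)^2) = b - 7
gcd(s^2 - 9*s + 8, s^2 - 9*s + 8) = s^2 - 9*s + 8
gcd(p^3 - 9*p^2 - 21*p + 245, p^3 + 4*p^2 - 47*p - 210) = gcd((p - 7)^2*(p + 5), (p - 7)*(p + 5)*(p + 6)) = p^2 - 2*p - 35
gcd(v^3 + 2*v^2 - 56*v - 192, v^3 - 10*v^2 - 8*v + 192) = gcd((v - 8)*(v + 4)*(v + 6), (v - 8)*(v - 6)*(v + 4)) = v^2 - 4*v - 32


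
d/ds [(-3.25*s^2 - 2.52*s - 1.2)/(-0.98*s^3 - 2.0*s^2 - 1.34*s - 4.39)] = (-3.185*s^4 - 4.9392*s^3 - 4.213*s^2 + 23.735*s + 9.4548)/(0.9604*s^6 + 3.92*s^5 + 6.6264*s^4 + 13.9644*s^3 + 19.3556*s^2 + 11.7652*s + 19.2721)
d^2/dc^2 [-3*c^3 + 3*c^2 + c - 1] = 6 - 18*c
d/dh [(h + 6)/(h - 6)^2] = (-h - 18)/(h - 6)^3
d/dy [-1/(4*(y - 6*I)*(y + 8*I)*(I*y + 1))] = (-3*I*y^2 + 2*y - 50*I)/(4*(y^6 + 2*I*y^5 + 99*y^4 + 4*I*y^3 + 2596*y^2 - 4800*I*y - 2304))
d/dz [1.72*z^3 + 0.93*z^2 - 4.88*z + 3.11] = 5.16*z^2 + 1.86*z - 4.88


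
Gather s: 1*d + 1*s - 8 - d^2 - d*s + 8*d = -d^2 + 9*d + s*(1 - d) - 8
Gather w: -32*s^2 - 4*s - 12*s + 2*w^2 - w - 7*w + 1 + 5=-32*s^2 - 16*s + 2*w^2 - 8*w + 6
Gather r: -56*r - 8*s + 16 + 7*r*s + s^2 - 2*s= r*(7*s - 56) + s^2 - 10*s + 16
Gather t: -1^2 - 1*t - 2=-t - 3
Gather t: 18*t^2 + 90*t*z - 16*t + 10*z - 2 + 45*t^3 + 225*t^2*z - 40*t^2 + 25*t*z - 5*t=45*t^3 + t^2*(225*z - 22) + t*(115*z - 21) + 10*z - 2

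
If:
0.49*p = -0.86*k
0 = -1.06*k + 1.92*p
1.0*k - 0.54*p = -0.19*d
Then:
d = 0.00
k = 0.00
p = 0.00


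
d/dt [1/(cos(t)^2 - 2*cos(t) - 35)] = 2*(cos(t) - 1)*sin(t)/(sin(t)^2 + 2*cos(t) + 34)^2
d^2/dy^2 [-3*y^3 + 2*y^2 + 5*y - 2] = 4 - 18*y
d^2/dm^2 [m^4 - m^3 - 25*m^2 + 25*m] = 12*m^2 - 6*m - 50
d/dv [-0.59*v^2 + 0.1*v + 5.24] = 0.1 - 1.18*v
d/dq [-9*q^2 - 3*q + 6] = -18*q - 3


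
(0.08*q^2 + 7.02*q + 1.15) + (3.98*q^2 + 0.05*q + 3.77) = 4.06*q^2 + 7.07*q + 4.92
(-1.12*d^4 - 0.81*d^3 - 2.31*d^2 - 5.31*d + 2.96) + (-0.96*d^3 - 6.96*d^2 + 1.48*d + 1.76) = -1.12*d^4 - 1.77*d^3 - 9.27*d^2 - 3.83*d + 4.72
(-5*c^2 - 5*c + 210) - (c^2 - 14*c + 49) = -6*c^2 + 9*c + 161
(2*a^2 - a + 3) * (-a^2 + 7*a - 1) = -2*a^4 + 15*a^3 - 12*a^2 + 22*a - 3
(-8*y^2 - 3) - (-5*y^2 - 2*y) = -3*y^2 + 2*y - 3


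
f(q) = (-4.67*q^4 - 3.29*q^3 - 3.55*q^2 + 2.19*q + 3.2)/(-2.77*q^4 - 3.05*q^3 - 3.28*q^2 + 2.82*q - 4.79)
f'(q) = (-18.68*q^3 - 9.87*q^2 - 7.1*q + 2.19)/(-2.77*q^4 - 3.05*q^3 - 3.28*q^2 + 2.82*q - 4.79) + (11.08*q^3 + 9.15*q^2 + 6.56*q - 2.82)*(-4.67*q^4 - 3.29*q^3 - 3.55*q^2 + 2.19*q + 3.2)/(-2.77*q^4 - 3.05*q^3 - 3.28*q^2 + 2.82*q - 4.79)^2 = (5.13020000000002*q^6 + 10.9682*q^5 - 21.3456*q^4 + 119.7366*q^3 + 73.7295*q^2 + 55.001*q - 19.5141)/(7.6729*q^8 + 16.897*q^7 + 27.4737*q^6 + 4.3852*q^5 + 20.093*q^4 + 10.7198*q^3 + 39.3748*q^2 - 27.0156*q + 22.9441)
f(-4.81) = 1.80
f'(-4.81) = 0.01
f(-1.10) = 0.50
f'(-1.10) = -1.35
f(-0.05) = -0.62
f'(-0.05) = -0.91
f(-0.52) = -0.18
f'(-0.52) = -0.98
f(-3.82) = 1.80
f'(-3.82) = -0.01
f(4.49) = 1.54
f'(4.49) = 0.03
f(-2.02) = 1.48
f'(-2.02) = -0.59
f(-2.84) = 1.74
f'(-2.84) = -0.14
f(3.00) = 1.47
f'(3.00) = 0.08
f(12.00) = 1.63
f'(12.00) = 0.00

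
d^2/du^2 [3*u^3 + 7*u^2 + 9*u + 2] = 18*u + 14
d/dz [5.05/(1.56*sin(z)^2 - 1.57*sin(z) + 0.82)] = (7.9285 - 15.756*sin(z))*cos(z)/(1.56*sin(z)^2 - 1.57*sin(z) + 0.82)^2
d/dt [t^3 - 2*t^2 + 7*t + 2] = 3*t^2 - 4*t + 7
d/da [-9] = 0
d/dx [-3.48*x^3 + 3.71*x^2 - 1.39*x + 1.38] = -10.44*x^2 + 7.42*x - 1.39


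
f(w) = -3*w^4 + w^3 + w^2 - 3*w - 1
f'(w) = -12*w^3 + 3*w^2 + 2*w - 3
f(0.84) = -3.72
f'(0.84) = -6.32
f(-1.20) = -3.91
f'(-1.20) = 19.66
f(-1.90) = -37.65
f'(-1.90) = 86.34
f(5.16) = -1979.23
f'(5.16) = -1561.46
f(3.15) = -264.64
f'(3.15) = -342.00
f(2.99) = -214.08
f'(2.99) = -290.97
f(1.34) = -10.49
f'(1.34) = -23.81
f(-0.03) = -0.91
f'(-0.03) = -3.06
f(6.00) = -3655.00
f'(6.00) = -2475.00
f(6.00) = -3655.00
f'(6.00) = -2475.00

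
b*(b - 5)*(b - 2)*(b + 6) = b^4 - b^3 - 32*b^2 + 60*b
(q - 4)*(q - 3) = q^2 - 7*q + 12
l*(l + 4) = l^2 + 4*l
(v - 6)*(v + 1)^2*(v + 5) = v^4 + v^3 - 31*v^2 - 61*v - 30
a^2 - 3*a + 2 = (a - 2)*(a - 1)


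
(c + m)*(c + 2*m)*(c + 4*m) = c^3 + 7*c^2*m + 14*c*m^2 + 8*m^3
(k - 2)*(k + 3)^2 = k^3 + 4*k^2 - 3*k - 18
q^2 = q^2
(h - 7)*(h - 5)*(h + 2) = h^3 - 10*h^2 + 11*h + 70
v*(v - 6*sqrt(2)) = v^2 - 6*sqrt(2)*v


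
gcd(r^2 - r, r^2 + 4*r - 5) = r - 1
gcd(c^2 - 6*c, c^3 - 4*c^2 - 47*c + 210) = c - 6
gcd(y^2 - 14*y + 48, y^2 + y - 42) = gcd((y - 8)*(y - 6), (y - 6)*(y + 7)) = y - 6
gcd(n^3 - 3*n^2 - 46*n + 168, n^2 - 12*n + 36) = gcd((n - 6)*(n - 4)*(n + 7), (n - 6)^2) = n - 6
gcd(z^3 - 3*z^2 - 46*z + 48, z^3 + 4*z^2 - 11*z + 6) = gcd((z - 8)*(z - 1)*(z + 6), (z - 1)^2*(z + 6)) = z^2 + 5*z - 6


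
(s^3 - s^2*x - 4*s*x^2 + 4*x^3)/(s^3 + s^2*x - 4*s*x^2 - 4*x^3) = (s - x)/(s + x)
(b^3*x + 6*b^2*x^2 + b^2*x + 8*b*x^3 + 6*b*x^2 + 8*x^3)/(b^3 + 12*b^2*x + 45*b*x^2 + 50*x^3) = x*(b^2 + 4*b*x + b + 4*x)/(b^2 + 10*b*x + 25*x^2)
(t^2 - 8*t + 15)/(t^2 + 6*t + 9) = (t^2 - 8*t + 15)/(t^2 + 6*t + 9)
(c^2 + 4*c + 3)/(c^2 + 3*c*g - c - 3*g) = (c^2 + 4*c + 3)/(c^2 + 3*c*g - c - 3*g)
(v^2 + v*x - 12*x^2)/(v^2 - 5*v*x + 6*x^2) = (-v - 4*x)/(-v + 2*x)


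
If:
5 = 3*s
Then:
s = 5/3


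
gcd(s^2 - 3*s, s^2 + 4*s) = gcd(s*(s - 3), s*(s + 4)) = s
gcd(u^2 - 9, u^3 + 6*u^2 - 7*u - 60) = u - 3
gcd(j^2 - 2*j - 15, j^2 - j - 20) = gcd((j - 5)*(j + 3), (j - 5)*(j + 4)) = j - 5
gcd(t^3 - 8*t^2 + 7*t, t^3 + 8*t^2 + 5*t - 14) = t - 1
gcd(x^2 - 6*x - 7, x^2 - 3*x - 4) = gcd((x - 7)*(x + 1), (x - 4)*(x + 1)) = x + 1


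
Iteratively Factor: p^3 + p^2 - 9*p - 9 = (p + 1)*(p^2 - 9) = (p + 1)*(p + 3)*(p - 3)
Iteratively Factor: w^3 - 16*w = (w)*(w^2 - 16) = w*(w - 4)*(w + 4)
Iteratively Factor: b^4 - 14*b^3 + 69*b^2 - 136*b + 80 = (b - 4)*(b^3 - 10*b^2 + 29*b - 20) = (b - 4)*(b - 1)*(b^2 - 9*b + 20) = (b - 5)*(b - 4)*(b - 1)*(b - 4)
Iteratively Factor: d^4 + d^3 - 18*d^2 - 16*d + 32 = (d - 1)*(d^3 + 2*d^2 - 16*d - 32) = (d - 1)*(d + 2)*(d^2 - 16) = (d - 1)*(d + 2)*(d + 4)*(d - 4)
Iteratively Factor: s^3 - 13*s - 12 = (s + 3)*(s^2 - 3*s - 4) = (s - 4)*(s + 3)*(s + 1)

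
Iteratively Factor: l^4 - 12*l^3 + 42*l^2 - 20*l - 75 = (l - 5)*(l^3 - 7*l^2 + 7*l + 15) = (l - 5)^2*(l^2 - 2*l - 3) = (l - 5)^2*(l + 1)*(l - 3)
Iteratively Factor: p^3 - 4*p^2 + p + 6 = (p + 1)*(p^2 - 5*p + 6) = (p - 2)*(p + 1)*(p - 3)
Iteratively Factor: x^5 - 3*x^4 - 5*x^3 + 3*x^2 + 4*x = (x)*(x^4 - 3*x^3 - 5*x^2 + 3*x + 4) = x*(x - 1)*(x^3 - 2*x^2 - 7*x - 4) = x*(x - 1)*(x + 1)*(x^2 - 3*x - 4) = x*(x - 4)*(x - 1)*(x + 1)*(x + 1)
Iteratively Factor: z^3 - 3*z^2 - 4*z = (z - 4)*(z^2 + z) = z*(z - 4)*(z + 1)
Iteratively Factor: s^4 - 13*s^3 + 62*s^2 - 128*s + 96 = (s - 2)*(s^3 - 11*s^2 + 40*s - 48) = (s - 4)*(s - 2)*(s^2 - 7*s + 12) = (s - 4)^2*(s - 2)*(s - 3)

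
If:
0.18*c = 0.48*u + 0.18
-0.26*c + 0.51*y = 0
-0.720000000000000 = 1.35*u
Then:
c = -0.42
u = -0.53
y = -0.22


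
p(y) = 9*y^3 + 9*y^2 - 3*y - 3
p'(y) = 27*y^2 + 18*y - 3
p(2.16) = 123.21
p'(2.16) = 161.85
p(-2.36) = -64.09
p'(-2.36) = 104.90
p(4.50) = 985.88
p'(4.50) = 624.75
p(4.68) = 1102.61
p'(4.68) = 672.60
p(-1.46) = -7.44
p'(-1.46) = 28.27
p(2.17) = 124.83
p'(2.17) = 163.20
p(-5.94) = -1553.89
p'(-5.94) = 842.74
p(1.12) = 17.57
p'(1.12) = 51.03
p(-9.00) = -5808.00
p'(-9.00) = 2022.00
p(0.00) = -3.00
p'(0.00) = -3.00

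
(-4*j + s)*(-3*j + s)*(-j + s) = -12*j^3 + 19*j^2*s - 8*j*s^2 + s^3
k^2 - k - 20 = (k - 5)*(k + 4)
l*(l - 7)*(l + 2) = l^3 - 5*l^2 - 14*l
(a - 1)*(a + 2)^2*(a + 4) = a^4 + 7*a^3 + 12*a^2 - 4*a - 16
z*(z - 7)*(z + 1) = z^3 - 6*z^2 - 7*z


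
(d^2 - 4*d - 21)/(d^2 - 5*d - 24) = (d - 7)/(d - 8)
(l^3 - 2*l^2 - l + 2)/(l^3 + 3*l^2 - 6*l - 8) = (l - 1)/(l + 4)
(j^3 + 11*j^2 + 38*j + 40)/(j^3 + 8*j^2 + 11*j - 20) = (j + 2)/(j - 1)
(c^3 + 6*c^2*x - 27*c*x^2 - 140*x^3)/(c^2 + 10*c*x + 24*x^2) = (c^2 + 2*c*x - 35*x^2)/(c + 6*x)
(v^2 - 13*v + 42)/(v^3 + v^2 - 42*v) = (v - 7)/(v*(v + 7))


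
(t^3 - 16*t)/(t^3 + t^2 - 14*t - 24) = t*(t + 4)/(t^2 + 5*t + 6)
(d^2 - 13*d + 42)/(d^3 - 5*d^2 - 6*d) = (d - 7)/(d*(d + 1))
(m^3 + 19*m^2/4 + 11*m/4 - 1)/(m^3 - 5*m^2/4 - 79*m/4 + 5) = (m + 1)/(m - 5)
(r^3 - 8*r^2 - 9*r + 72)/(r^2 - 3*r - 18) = (r^2 - 11*r + 24)/(r - 6)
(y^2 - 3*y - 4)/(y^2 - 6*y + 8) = (y + 1)/(y - 2)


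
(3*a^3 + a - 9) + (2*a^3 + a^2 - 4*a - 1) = 5*a^3 + a^2 - 3*a - 10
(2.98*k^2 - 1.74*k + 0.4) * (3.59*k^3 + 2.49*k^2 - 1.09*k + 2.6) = 10.6982*k^5 + 1.1736*k^4 - 6.1448*k^3 + 10.6406*k^2 - 4.96*k + 1.04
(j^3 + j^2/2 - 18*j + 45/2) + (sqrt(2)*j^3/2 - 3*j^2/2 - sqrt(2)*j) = sqrt(2)*j^3/2 + j^3 - j^2 - 18*j - sqrt(2)*j + 45/2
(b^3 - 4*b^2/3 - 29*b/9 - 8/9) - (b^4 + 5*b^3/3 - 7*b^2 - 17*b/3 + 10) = -b^4 - 2*b^3/3 + 17*b^2/3 + 22*b/9 - 98/9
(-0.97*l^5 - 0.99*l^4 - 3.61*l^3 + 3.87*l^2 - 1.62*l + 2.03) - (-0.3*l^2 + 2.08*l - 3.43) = -0.97*l^5 - 0.99*l^4 - 3.61*l^3 + 4.17*l^2 - 3.7*l + 5.46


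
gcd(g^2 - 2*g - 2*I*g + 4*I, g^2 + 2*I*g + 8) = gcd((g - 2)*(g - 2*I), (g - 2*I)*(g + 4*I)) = g - 2*I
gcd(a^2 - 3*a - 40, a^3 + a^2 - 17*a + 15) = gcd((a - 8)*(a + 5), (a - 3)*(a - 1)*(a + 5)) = a + 5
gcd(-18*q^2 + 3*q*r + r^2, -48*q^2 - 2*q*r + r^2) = 6*q + r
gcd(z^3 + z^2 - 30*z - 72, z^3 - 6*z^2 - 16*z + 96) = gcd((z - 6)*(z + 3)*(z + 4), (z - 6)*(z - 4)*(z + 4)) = z^2 - 2*z - 24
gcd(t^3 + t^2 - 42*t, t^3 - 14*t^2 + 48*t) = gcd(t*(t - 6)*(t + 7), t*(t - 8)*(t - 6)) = t^2 - 6*t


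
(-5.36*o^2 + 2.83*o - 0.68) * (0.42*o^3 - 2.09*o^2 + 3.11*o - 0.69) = -2.2512*o^5 + 12.391*o^4 - 22.8699*o^3 + 13.9209*o^2 - 4.0675*o + 0.4692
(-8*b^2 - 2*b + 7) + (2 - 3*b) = -8*b^2 - 5*b + 9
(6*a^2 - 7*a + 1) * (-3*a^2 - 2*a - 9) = -18*a^4 + 9*a^3 - 43*a^2 + 61*a - 9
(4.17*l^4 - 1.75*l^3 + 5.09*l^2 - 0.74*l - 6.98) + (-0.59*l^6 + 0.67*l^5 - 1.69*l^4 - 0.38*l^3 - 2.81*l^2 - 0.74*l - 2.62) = -0.59*l^6 + 0.67*l^5 + 2.48*l^4 - 2.13*l^3 + 2.28*l^2 - 1.48*l - 9.6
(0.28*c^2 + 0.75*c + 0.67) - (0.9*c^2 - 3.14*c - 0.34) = -0.62*c^2 + 3.89*c + 1.01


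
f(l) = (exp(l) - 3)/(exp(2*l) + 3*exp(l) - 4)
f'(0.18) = 12.25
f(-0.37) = 1.59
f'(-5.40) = 0.00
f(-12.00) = 0.75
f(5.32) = 0.00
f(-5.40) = 0.75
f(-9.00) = 0.75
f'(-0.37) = 2.84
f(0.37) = -0.64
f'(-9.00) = 0.00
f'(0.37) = 2.82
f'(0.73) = 0.64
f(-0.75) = 1.07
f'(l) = (exp(l) - 3)*(-2*exp(2*l) - 3*exp(l))/(exp(2*l) + 3*exp(l) - 4)^2 + exp(l)/(exp(2*l) + 3*exp(l) - 4)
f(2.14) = 0.06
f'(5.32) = -0.00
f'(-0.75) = 0.65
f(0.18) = -1.76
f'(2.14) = -0.02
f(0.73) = -0.14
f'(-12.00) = 0.00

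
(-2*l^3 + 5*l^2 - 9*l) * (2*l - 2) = -4*l^4 + 14*l^3 - 28*l^2 + 18*l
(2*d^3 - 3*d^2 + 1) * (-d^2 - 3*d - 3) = -2*d^5 - 3*d^4 + 3*d^3 + 8*d^2 - 3*d - 3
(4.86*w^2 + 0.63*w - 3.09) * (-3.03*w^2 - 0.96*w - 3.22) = -14.7258*w^4 - 6.5745*w^3 - 6.8913*w^2 + 0.9378*w + 9.9498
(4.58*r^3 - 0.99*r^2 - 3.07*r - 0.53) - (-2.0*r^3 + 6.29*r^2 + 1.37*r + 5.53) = 6.58*r^3 - 7.28*r^2 - 4.44*r - 6.06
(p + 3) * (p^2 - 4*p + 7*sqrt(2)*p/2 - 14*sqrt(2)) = p^3 - p^2 + 7*sqrt(2)*p^2/2 - 12*p - 7*sqrt(2)*p/2 - 42*sqrt(2)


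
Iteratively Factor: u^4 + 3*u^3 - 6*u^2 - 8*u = (u + 4)*(u^3 - u^2 - 2*u) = (u + 1)*(u + 4)*(u^2 - 2*u) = u*(u + 1)*(u + 4)*(u - 2)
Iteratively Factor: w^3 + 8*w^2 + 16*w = (w)*(w^2 + 8*w + 16) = w*(w + 4)*(w + 4)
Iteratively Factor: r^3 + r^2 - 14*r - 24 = (r + 3)*(r^2 - 2*r - 8) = (r + 2)*(r + 3)*(r - 4)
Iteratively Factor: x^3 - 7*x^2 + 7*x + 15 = (x - 5)*(x^2 - 2*x - 3) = (x - 5)*(x + 1)*(x - 3)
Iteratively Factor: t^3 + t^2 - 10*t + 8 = (t - 1)*(t^2 + 2*t - 8) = (t - 2)*(t - 1)*(t + 4)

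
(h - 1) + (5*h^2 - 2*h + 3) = 5*h^2 - h + 2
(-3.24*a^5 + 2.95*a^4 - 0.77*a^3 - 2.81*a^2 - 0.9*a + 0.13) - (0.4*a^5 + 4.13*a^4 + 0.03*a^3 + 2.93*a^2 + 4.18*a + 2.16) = -3.64*a^5 - 1.18*a^4 - 0.8*a^3 - 5.74*a^2 - 5.08*a - 2.03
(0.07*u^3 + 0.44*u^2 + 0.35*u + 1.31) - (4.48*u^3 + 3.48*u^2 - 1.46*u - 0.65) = -4.41*u^3 - 3.04*u^2 + 1.81*u + 1.96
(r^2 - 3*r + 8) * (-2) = -2*r^2 + 6*r - 16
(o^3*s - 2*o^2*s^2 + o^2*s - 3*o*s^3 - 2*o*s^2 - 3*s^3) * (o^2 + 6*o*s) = o^5*s + 4*o^4*s^2 + o^4*s - 15*o^3*s^3 + 4*o^3*s^2 - 18*o^2*s^4 - 15*o^2*s^3 - 18*o*s^4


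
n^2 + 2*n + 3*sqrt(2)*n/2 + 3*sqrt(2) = (n + 2)*(n + 3*sqrt(2)/2)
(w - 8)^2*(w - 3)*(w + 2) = w^4 - 17*w^3 + 74*w^2 + 32*w - 384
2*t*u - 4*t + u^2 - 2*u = (2*t + u)*(u - 2)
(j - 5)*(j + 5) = j^2 - 25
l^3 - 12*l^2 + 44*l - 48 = (l - 6)*(l - 4)*(l - 2)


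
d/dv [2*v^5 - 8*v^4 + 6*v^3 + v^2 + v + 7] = 10*v^4 - 32*v^3 + 18*v^2 + 2*v + 1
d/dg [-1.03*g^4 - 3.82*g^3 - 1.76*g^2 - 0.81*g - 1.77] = -4.12*g^3 - 11.46*g^2 - 3.52*g - 0.81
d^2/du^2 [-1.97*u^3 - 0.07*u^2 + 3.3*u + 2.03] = -11.82*u - 0.14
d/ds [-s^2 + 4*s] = 4 - 2*s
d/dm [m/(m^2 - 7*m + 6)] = (6 - m^2)/(m^4 - 14*m^3 + 61*m^2 - 84*m + 36)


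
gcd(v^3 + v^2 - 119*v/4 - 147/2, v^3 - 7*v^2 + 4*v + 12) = v - 6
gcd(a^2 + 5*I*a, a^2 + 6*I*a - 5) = a + 5*I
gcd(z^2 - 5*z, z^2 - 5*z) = z^2 - 5*z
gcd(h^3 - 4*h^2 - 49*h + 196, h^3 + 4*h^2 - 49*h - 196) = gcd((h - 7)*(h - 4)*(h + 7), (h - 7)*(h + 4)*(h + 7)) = h^2 - 49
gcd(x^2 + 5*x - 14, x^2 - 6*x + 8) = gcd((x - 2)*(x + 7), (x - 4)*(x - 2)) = x - 2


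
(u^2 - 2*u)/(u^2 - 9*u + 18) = u*(u - 2)/(u^2 - 9*u + 18)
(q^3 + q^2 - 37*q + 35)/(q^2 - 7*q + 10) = (q^2 + 6*q - 7)/(q - 2)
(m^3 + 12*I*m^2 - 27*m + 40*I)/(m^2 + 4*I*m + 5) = m + 8*I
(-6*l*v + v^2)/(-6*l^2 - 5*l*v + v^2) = v/(l + v)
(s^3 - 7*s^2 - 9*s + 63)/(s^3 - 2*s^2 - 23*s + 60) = (s^2 - 4*s - 21)/(s^2 + s - 20)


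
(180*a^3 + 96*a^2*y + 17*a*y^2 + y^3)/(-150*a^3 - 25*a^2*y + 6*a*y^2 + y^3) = (6*a + y)/(-5*a + y)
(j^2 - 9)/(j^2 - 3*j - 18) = (j - 3)/(j - 6)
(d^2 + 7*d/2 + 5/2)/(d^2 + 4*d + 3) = (d + 5/2)/(d + 3)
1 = 1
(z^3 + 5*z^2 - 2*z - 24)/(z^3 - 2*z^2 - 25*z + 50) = (z^2 + 7*z + 12)/(z^2 - 25)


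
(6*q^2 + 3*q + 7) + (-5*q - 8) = 6*q^2 - 2*q - 1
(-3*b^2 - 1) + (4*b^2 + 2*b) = b^2 + 2*b - 1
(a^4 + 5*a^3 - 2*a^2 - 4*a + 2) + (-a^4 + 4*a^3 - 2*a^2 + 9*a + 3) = 9*a^3 - 4*a^2 + 5*a + 5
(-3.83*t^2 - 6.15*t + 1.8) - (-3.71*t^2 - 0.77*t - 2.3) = -0.12*t^2 - 5.38*t + 4.1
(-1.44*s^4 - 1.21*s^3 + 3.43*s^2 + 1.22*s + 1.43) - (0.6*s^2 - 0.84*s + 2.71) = -1.44*s^4 - 1.21*s^3 + 2.83*s^2 + 2.06*s - 1.28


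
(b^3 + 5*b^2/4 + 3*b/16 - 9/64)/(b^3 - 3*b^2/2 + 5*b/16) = (16*b^2 + 24*b + 9)/(4*b*(4*b - 5))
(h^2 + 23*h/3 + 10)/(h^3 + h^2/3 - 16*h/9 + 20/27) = 9*(h + 6)/(9*h^2 - 12*h + 4)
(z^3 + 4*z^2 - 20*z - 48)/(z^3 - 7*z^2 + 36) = (z^2 + 2*z - 24)/(z^2 - 9*z + 18)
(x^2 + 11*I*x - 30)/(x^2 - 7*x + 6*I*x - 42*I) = (x + 5*I)/(x - 7)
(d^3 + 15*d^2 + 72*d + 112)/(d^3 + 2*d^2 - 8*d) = (d^2 + 11*d + 28)/(d*(d - 2))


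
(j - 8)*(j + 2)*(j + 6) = j^3 - 52*j - 96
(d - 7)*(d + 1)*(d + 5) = d^3 - d^2 - 37*d - 35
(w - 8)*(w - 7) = w^2 - 15*w + 56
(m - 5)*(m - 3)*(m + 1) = m^3 - 7*m^2 + 7*m + 15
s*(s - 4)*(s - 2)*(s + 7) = s^4 + s^3 - 34*s^2 + 56*s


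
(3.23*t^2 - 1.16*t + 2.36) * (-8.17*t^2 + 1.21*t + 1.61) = -26.3891*t^4 + 13.3855*t^3 - 15.4845*t^2 + 0.988*t + 3.7996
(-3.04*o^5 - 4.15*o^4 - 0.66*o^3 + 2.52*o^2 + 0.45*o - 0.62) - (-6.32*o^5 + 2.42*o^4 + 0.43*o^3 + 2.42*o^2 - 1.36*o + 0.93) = 3.28*o^5 - 6.57*o^4 - 1.09*o^3 + 0.1*o^2 + 1.81*o - 1.55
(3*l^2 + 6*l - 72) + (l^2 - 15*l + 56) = 4*l^2 - 9*l - 16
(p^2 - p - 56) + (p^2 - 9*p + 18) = 2*p^2 - 10*p - 38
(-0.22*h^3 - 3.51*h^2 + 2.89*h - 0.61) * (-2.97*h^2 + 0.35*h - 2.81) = 0.6534*h^5 + 10.3477*h^4 - 9.1936*h^3 + 12.6863*h^2 - 8.3344*h + 1.7141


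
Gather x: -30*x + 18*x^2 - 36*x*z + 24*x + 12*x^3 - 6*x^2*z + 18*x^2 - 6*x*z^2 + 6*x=12*x^3 + x^2*(36 - 6*z) + x*(-6*z^2 - 36*z)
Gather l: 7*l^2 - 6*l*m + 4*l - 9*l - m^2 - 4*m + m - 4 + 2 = 7*l^2 + l*(-6*m - 5) - m^2 - 3*m - 2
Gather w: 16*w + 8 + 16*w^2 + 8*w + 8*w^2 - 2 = 24*w^2 + 24*w + 6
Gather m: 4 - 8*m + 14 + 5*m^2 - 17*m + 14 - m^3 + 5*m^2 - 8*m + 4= -m^3 + 10*m^2 - 33*m + 36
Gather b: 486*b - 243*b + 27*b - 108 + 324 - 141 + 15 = 270*b + 90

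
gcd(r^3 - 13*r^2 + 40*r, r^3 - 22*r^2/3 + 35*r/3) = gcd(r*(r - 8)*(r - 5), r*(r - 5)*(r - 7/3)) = r^2 - 5*r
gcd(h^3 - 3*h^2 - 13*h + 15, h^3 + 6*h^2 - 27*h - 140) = h - 5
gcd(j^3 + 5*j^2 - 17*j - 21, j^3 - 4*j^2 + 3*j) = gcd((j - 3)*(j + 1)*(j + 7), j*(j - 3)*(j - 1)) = j - 3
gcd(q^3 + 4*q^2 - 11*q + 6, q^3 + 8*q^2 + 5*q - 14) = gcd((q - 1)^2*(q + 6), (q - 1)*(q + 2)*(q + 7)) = q - 1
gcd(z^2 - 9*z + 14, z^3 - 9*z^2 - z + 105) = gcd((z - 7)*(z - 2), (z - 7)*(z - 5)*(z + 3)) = z - 7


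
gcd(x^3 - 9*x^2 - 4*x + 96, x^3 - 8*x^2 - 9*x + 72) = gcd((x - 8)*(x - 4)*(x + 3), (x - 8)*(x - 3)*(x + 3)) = x^2 - 5*x - 24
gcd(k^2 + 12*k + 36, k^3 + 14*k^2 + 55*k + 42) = k + 6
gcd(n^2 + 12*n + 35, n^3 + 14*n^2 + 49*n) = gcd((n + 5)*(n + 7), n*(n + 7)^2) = n + 7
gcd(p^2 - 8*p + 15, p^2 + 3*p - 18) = p - 3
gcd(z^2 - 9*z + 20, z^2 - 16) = z - 4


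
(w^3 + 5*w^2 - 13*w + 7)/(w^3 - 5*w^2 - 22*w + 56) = (w^3 + 5*w^2 - 13*w + 7)/(w^3 - 5*w^2 - 22*w + 56)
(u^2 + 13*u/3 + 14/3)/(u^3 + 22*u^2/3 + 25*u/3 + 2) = (3*u^2 + 13*u + 14)/(3*u^3 + 22*u^2 + 25*u + 6)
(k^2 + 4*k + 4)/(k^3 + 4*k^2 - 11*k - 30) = (k + 2)/(k^2 + 2*k - 15)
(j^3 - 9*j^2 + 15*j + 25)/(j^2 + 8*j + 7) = (j^2 - 10*j + 25)/(j + 7)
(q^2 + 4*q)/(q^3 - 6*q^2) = (q + 4)/(q*(q - 6))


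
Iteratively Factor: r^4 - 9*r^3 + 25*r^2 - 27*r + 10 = (r - 2)*(r^3 - 7*r^2 + 11*r - 5) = (r - 5)*(r - 2)*(r^2 - 2*r + 1) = (r - 5)*(r - 2)*(r - 1)*(r - 1)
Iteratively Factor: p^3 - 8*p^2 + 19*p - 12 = (p - 4)*(p^2 - 4*p + 3) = (p - 4)*(p - 1)*(p - 3)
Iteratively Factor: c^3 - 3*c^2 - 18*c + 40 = (c + 4)*(c^2 - 7*c + 10) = (c - 2)*(c + 4)*(c - 5)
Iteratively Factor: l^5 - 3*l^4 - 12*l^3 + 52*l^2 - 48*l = (l)*(l^4 - 3*l^3 - 12*l^2 + 52*l - 48) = l*(l - 3)*(l^3 - 12*l + 16) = l*(l - 3)*(l - 2)*(l^2 + 2*l - 8) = l*(l - 3)*(l - 2)*(l + 4)*(l - 2)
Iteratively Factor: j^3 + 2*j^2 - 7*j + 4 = (j + 4)*(j^2 - 2*j + 1) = (j - 1)*(j + 4)*(j - 1)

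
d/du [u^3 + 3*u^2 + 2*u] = 3*u^2 + 6*u + 2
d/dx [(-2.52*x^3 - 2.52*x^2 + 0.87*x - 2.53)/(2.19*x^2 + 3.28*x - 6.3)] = (-5.5188*x^4 - 16.5312*x^3 + 37.4571*x^2 + 42.8334*x + 2.8174)/(4.7961*x^4 + 14.3664*x^3 - 16.8356*x^2 - 41.328*x + 39.69)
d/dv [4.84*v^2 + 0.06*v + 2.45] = 9.68*v + 0.06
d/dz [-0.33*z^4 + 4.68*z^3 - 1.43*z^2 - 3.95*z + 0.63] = -1.32*z^3 + 14.04*z^2 - 2.86*z - 3.95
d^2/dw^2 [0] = 0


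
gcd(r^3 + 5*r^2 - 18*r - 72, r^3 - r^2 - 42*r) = r + 6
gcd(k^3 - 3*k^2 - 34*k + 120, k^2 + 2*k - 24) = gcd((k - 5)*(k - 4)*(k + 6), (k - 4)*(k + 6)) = k^2 + 2*k - 24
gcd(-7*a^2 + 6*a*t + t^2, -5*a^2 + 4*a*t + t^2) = -a + t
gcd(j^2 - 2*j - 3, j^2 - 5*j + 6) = j - 3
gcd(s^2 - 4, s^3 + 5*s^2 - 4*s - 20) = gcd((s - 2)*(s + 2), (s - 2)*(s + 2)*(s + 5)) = s^2 - 4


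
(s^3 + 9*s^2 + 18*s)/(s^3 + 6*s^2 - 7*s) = (s^2 + 9*s + 18)/(s^2 + 6*s - 7)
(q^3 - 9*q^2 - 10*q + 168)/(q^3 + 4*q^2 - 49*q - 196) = (q - 6)/(q + 7)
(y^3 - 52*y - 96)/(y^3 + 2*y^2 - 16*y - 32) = (y^2 - 2*y - 48)/(y^2 - 16)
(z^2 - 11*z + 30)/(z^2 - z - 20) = (z - 6)/(z + 4)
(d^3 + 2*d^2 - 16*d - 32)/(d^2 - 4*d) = d + 6 + 8/d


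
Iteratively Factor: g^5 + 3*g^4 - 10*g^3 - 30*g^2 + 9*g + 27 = (g - 1)*(g^4 + 4*g^3 - 6*g^2 - 36*g - 27) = (g - 1)*(g + 3)*(g^3 + g^2 - 9*g - 9) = (g - 1)*(g + 1)*(g + 3)*(g^2 - 9) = (g - 1)*(g + 1)*(g + 3)^2*(g - 3)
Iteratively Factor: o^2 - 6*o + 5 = (o - 1)*(o - 5)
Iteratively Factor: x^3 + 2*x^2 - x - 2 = (x + 1)*(x^2 + x - 2) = (x - 1)*(x + 1)*(x + 2)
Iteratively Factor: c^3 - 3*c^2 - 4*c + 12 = (c + 2)*(c^2 - 5*c + 6) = (c - 2)*(c + 2)*(c - 3)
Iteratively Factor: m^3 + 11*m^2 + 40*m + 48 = (m + 3)*(m^2 + 8*m + 16) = (m + 3)*(m + 4)*(m + 4)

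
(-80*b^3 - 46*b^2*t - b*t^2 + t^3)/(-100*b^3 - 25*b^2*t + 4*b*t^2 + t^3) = (-16*b^2 - 6*b*t + t^2)/(-20*b^2 - b*t + t^2)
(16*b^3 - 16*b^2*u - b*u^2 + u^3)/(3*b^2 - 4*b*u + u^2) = (-16*b^2 + u^2)/(-3*b + u)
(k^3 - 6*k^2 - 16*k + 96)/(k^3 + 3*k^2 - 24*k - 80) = (k^2 - 10*k + 24)/(k^2 - k - 20)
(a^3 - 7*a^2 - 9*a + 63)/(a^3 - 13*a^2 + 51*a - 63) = (a + 3)/(a - 3)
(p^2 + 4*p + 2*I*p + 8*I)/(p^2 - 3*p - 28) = (p + 2*I)/(p - 7)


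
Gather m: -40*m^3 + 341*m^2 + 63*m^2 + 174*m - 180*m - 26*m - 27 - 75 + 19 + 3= -40*m^3 + 404*m^2 - 32*m - 80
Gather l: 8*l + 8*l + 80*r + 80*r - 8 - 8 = 16*l + 160*r - 16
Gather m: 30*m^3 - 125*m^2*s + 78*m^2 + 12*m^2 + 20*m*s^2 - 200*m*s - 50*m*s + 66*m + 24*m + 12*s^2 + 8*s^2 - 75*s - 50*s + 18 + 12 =30*m^3 + m^2*(90 - 125*s) + m*(20*s^2 - 250*s + 90) + 20*s^2 - 125*s + 30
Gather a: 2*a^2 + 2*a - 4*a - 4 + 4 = 2*a^2 - 2*a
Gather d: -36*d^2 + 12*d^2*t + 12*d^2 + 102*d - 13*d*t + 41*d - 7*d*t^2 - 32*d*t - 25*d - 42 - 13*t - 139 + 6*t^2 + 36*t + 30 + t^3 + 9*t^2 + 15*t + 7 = d^2*(12*t - 24) + d*(-7*t^2 - 45*t + 118) + t^3 + 15*t^2 + 38*t - 144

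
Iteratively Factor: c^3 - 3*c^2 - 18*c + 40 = (c + 4)*(c^2 - 7*c + 10) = (c - 2)*(c + 4)*(c - 5)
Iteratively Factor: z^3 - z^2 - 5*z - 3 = (z + 1)*(z^2 - 2*z - 3) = (z + 1)^2*(z - 3)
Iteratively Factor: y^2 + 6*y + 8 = (y + 2)*(y + 4)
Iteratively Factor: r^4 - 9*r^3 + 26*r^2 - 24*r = (r)*(r^3 - 9*r^2 + 26*r - 24) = r*(r - 3)*(r^2 - 6*r + 8) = r*(r - 3)*(r - 2)*(r - 4)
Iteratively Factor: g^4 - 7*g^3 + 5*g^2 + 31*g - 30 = (g - 5)*(g^3 - 2*g^2 - 5*g + 6) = (g - 5)*(g - 1)*(g^2 - g - 6) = (g - 5)*(g - 3)*(g - 1)*(g + 2)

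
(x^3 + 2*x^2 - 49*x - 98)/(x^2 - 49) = x + 2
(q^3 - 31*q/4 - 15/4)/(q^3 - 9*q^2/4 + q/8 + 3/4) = 2*(2*q^2 - q - 15)/(4*q^2 - 11*q + 6)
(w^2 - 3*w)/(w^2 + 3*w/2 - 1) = 2*w*(w - 3)/(2*w^2 + 3*w - 2)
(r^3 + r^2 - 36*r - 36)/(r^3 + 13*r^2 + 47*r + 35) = (r^2 - 36)/(r^2 + 12*r + 35)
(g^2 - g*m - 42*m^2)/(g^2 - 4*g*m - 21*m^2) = (g + 6*m)/(g + 3*m)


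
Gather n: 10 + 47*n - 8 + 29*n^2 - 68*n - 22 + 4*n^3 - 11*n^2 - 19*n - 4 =4*n^3 + 18*n^2 - 40*n - 24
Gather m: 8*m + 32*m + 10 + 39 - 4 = 40*m + 45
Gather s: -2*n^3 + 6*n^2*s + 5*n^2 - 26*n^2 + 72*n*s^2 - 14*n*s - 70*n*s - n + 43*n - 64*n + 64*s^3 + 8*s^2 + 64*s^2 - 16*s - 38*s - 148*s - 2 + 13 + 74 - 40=-2*n^3 - 21*n^2 - 22*n + 64*s^3 + s^2*(72*n + 72) + s*(6*n^2 - 84*n - 202) + 45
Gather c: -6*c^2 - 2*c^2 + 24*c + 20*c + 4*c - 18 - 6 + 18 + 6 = -8*c^2 + 48*c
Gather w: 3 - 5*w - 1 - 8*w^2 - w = -8*w^2 - 6*w + 2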